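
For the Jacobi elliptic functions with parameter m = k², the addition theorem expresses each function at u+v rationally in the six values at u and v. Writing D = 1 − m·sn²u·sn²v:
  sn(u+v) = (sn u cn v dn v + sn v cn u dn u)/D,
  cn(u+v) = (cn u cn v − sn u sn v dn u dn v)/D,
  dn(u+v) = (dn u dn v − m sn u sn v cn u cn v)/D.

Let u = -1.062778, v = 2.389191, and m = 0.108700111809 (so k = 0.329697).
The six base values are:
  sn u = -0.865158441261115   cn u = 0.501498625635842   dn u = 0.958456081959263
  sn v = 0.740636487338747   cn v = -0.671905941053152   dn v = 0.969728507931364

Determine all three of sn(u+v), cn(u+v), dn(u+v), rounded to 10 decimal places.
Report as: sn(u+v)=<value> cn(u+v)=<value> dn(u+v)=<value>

sn(u+v)=0.9626701474 cn(u+v)=0.2706772752 dn(u+v)=0.9482952762

m = k² = 0.108700111809
D = 1 − m·sn²u·sn²v = 0.9553695262179234
sn(u+v) = (sn u·cn v·dn v + sn v·cn u·dn u)/D = 0.9197057226209524/0.9553695262179234 = 0.9626701473950552
cn(u+v) = (cn u·cn v − sn u·sn v·dn u·dn v)/D = 0.2585968201740526/0.9553695262179234 = 0.2706772752086565
dn(u+v) = (dn u·dn v − m·sn u·sn v·cn u·cn v)/D = 0.9059724087785188/0.9553695262179234 = 0.948295276242528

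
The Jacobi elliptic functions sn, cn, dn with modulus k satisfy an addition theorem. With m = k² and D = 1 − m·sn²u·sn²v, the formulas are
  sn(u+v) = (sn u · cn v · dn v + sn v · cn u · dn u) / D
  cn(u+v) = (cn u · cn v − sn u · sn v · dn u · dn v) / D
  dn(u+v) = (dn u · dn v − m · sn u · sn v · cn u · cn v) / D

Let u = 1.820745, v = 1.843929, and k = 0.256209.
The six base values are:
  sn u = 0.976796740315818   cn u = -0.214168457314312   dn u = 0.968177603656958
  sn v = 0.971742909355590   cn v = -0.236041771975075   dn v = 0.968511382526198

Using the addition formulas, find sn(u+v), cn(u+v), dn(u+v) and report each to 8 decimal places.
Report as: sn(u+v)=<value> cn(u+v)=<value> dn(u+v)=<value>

sn(u+v)=-0.45150152 cn(u+v)=-0.89227035 dn(u+v)=0.99328668

m = k² = 0.065643051681
D = 1 − m·sn²u·sn²v = 0.9408574661992334
sn(u+v) = (sn u·cn v·dn v + sn v·cn u·dn u)/D = -0.4247985739329312/0.9408574661992334 = -0.45150151770489
cn(u+v) = (cn u·cn v − sn u·sn v·dn u·dn v)/D = -0.8394992217312591/0.9408574661992334 = -0.892270351132537
dn(u+v) = (dn u·dn v − m·sn u·sn v·cn u·cn v)/D = 0.9345411878125714/0.9408574661992334 = 0.9932866787865565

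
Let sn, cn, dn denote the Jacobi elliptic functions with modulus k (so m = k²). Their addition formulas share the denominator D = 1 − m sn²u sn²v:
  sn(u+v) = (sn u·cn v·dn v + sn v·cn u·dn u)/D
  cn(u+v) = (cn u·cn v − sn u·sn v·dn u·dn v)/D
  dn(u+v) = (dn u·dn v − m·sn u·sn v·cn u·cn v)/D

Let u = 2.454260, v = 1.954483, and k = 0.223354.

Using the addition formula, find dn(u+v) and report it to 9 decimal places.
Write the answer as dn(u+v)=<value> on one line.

dn(u+v)=0.977829408

sn u = 0.6629665269192649, cn u = -0.7486490393933646, dn u = 0.988975950868476
sn v = 0.9377428347340106, cn v = -0.3473303555766787, dn v = 0.977819655389807
m = k² = 0.049887009316
D = 1 − m·sn²u·sn²v = 0.9807186170217379
dn(u+v) = (dn u·dn v − m·sn u·sn v·cn u·cn v)/D = 0.9589755047831623/0.9807186170217379 = 0.9778294080879127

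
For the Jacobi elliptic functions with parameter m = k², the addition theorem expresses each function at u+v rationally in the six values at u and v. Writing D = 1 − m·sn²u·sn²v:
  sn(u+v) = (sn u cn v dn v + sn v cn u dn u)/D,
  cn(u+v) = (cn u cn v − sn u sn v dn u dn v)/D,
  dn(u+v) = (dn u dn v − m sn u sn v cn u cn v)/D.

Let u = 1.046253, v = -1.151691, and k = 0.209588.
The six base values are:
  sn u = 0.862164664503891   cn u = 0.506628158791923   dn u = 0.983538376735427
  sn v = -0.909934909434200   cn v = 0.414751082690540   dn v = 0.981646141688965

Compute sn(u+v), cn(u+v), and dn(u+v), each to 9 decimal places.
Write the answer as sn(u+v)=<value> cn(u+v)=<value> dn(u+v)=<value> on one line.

m = k² = 0.043927129744
D = 1 − m·sn²u·sn²v = 0.9729645302675148
sn(u+v) = (sn u·cn v·dn v + sn v·cn u·dn u)/D = -0.102389174740434/0.9729645302675148 = -0.1052342316243351
cn(u+v) = (cn u·cn v − sn u·sn v·dn u·dn v)/D = 0.967562108629032/0.9729645302675148 = 0.9944474629131676
dn(u+v) = (dn u·dn v − m·sn u·sn v·cn u·cn v)/D = 0.972727847447876/0.9729645302675148 = 0.9997567405467764

sn(u+v)=-0.105234232 cn(u+v)=0.994447463 dn(u+v)=0.999756741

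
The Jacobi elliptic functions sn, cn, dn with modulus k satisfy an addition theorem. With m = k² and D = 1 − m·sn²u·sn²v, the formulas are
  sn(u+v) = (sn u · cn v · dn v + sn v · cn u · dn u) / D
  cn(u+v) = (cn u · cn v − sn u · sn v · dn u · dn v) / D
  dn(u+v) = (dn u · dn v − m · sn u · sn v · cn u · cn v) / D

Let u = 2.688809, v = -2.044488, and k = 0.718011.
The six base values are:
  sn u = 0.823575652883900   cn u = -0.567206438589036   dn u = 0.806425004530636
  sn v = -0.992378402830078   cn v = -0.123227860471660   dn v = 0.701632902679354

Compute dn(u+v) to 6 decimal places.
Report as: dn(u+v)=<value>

dn(u+v)=0.907926

m = k² = 0.515539796121
D = 1 − m·sn²u·sn²v = 0.6556311960998065
dn(u+v) = (dn u·dn v − m·sn u·sn v·cn u·cn v)/D = 0.5952648429347467/0.6556311960998065 = 0.9079263562744348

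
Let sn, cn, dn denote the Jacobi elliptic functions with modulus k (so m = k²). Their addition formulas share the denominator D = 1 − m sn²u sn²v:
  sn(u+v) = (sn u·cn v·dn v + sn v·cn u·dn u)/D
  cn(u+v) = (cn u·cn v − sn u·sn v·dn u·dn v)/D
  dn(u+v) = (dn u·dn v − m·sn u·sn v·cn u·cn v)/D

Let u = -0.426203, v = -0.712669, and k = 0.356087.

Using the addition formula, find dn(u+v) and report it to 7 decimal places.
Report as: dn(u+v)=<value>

dn(u+v)=0.9475158

sn u = -0.4119808104267226, cn u = 0.9111925218306726, dn u = 0.9891808800304483
sn v = -0.6486227087345931, cn v = 0.7611100982865746, dn v = 0.9729617947070794
m = k² = 0.126797951569
D = 1 − m·sn²u·sn²v = 0.9909457910698058
dn(u+v) = (dn u·dn v − m·sn u·sn v·cn u·cn v)/D = 0.9389367657265641/0.9909457910698058 = 0.9475157714862549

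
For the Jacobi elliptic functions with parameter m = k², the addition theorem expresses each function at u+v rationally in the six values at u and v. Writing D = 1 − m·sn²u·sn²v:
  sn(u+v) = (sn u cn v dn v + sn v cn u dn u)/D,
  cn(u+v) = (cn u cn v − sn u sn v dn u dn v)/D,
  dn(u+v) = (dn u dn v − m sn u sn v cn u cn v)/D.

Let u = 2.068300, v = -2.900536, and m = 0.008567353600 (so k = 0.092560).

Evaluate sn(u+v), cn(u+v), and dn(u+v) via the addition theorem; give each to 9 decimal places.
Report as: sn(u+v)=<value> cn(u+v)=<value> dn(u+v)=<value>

sn u = 0.8813118015144987, cn u = -0.4725351928811958, dn u = 0.9966672697418062
sn v = -0.2452684516812925, cn v = -0.9694552009298117, dn v = 0.9997422752998436
m = k² = 0.0085673536
D = 1 − m·sn²u·sn²v = 0.999599696633626
sn(u+v) = (sn u·cn v·dn v + sn v·cn u·dn u)/D = -0.7386603931829037/0.999599696633626 = -0.7389561998373015
cn(u+v) = (cn u·cn v − sn u·sn v·dn u·dn v)/D = 0.6734837615361749/0.999599696633626 = 0.6737534673172481
dn(u+v) = (dn u·dn v − m·sn u·sn v·cn u·cn v)/D = 0.9972587633580305/0.999599696633626 = 0.9976581292656659

sn(u+v)=-0.738956200 cn(u+v)=0.673753467 dn(u+v)=0.997658129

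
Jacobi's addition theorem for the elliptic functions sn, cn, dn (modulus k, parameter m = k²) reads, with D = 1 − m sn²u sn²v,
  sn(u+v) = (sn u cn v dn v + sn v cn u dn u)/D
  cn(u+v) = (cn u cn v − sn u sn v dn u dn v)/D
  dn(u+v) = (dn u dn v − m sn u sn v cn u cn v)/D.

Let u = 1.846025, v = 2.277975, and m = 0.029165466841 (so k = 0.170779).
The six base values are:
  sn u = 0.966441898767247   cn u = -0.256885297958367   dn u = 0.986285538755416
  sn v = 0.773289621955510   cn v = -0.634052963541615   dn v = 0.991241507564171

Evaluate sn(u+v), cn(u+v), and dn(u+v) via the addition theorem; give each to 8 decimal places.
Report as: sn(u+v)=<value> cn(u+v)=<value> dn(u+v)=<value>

sn(u+v)=-0.81663322 cn(u+v)=-0.57715698 dn(u+v)=0.99022717

m = k² = 0.029165466841
D = 1 − m·sn²u·sn²v = 0.983710610960372
sn(u+v) = (sn u·cn v·dn v + sn v·cn u·dn u)/D = -0.8033307637326838/0.983710610960372 = -0.8166332199552185
cn(u+v) = (cn u·cn v − sn u·sn v·dn u·dn v)/D = -0.5677554492531898/0.983710610960372 = -0.5771569839008896
dn(u+v) = (dn u·dn v − m·sn u·sn v·cn u·cn v)/D = 0.9740969738838921/0.983710610960372 = 0.9902271694852469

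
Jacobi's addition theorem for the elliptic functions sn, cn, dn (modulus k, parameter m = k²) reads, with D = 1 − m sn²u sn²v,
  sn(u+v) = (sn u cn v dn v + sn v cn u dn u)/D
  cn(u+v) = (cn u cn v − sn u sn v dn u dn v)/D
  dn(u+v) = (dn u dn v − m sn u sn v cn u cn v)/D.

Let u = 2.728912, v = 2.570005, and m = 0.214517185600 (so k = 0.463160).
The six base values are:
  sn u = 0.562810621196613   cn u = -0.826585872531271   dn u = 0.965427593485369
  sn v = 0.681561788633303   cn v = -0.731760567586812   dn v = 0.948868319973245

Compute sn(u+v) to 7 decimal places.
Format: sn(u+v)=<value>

sn(u+v)=-0.9651408

m = k² = 0.2145171856
D = 1 − m·sn²u·sn²v = 0.9684356298310264
sn(u+v) = (sn u·cn v·dn v + sn v·cn u·dn u)/D = -0.9346767262659817/0.9684356298310264 = -0.9651407873428459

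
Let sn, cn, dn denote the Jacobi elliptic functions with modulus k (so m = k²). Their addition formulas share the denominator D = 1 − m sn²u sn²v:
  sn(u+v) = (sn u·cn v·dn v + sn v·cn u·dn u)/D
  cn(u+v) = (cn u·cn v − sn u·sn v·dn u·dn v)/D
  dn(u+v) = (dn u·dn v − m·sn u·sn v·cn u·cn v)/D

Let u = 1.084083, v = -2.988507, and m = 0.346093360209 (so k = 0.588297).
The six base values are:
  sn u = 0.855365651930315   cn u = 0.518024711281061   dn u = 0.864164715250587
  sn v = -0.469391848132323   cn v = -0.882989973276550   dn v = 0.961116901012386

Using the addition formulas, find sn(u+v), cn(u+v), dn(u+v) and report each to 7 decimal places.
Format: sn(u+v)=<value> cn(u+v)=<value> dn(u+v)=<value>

m = k² = 0.346093360209
D = 1 − m·sn²u·sn²v = 0.94420850912373
sn(u+v) = (sn u·cn v·dn v + sn v·cn u·dn u)/D = -0.9360390283667047/0.94420850912373 = -0.9913478001118557
cn(u+v) = (cn u·cn v − sn u·sn v·dn u·dn v)/D = -0.1239380735527716/0.94420850912373 = -0.1312613393706777
dn(u+v) = (dn u·dn v − m·sn u·sn v·cn u·cn v)/D = 0.767002877247774/0.94420850912373 = 0.8123236232636675

sn(u+v)=-0.9913478 cn(u+v)=-0.1312613 dn(u+v)=0.8123236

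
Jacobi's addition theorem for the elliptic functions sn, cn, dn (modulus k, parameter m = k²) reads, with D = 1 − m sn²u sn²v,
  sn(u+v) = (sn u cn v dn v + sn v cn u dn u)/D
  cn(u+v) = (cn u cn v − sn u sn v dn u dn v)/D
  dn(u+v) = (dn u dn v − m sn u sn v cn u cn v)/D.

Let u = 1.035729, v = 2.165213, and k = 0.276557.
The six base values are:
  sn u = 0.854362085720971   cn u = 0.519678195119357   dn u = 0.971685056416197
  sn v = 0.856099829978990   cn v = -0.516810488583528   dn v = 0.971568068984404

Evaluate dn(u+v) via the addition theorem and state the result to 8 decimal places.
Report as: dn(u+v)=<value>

dn(u+v)=0.99999954

m = k² = 0.076483774249
D = 1 − m·sn²u·sn²v = 0.959083161762522
dn(u+v) = (dn u·dn v − m·sn u·sn v·cn u·cn v)/D = 0.9590827249482006/0.959083161762522 = 0.9999995445501091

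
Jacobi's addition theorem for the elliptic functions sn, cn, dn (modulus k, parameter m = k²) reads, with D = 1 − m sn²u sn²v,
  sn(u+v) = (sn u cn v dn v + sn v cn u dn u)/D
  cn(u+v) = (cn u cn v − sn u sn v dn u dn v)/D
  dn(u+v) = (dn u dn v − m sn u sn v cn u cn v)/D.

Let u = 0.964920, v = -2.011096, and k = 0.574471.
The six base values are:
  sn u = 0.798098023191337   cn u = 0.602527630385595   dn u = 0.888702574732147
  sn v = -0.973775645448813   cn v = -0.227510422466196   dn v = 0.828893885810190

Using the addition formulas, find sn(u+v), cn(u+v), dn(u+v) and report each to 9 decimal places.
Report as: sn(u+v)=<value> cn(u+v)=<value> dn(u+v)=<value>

m = k² = 0.330016929841
D = 1 − m·sn²u·sn²v = 0.8006728272256158
sn(u+v) = (sn u·cn v·dn v + sn v·cn u·dn u)/D = -0.6719324774773436/0.8006728272256158 = -0.8392097928508876
cn(u+v) = (cn u·cn v − sn u·sn v·dn u·dn v)/D = 0.4354121288717392/0.8006728272256158 = 0.5438078002228088
dn(u+v) = (dn u·dn v − m·sn u·sn v·cn u·cn v)/D = 0.7014816880240964/0.8006728272256158 = 0.8761152672743706

sn(u+v)=-0.839209793 cn(u+v)=0.543807800 dn(u+v)=0.876115267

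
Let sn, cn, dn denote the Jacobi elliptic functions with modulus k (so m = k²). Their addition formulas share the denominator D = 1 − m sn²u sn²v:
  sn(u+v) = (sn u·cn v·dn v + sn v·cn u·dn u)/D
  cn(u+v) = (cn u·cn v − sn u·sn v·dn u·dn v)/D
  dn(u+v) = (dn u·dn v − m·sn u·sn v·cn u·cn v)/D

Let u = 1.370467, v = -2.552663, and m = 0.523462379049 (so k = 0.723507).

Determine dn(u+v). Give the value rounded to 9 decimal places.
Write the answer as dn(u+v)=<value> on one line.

sn u = 0.9374725910948856, cn u = 0.3480591055350245, dn u = 0.7348146328433699
sn v = -0.8840597770432947, cn v = -0.4673738445978337, dn v = 0.7686884015649857
m = k² = 0.523462379049
D = 1 − m·sn²u·sn²v = 0.6404445335917573
dn(u+v) = (dn u·dn v − m·sn u·sn v·cn u·cn v)/D = 0.4942697526519728/0.6404445335917573 = 0.7717604362707206

dn(u+v)=0.771760436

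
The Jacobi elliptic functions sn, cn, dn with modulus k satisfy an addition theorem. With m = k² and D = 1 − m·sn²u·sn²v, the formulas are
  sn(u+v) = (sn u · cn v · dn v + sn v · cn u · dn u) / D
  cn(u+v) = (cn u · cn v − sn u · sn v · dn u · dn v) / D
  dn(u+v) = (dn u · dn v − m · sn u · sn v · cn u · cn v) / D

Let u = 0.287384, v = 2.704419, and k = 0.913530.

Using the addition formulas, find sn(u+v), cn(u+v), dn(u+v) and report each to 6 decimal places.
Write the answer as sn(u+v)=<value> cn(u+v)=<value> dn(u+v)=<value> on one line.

sn u = 0.2803389786696737, cn u = 0.9599010662763347, dn u = 0.9666508056090186
sn v = 0.9888703491353348, cn v = -0.1487798124779067, dn v = 0.4288773460612674
m = k² = 0.8345370609
D = 1 − m·sn²u·sn²v = 0.9358655593372681
sn(u+v) = (sn u·cn v·dn v + sn v·cn u·dn u)/D = 0.8996741056984726/0.9358655593372681 = 0.9613283625220439
cn(u+v) = (cn u·cn v − sn u·sn v·dn u·dn v)/D = -0.2577418256498374/0.9358655593372681 = -0.2754047556065178
dn(u+v) = (dn u·dn v − m·sn u·sn v·cn u·cn v)/D = 0.4476145493183945/0.9358655593372681 = 0.4782893705751627

sn(u+v)=0.961328 cn(u+v)=-0.275405 dn(u+v)=0.478289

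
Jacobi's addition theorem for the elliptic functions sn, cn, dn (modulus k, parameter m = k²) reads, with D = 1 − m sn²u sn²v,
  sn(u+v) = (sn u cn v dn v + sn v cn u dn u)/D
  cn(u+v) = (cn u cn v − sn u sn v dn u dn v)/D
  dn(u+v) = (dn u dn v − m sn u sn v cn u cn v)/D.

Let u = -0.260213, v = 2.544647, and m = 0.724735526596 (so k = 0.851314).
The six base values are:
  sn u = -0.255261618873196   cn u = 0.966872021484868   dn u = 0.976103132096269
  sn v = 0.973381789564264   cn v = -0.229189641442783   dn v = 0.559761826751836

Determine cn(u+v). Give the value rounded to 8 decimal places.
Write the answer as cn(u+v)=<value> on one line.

m = k² = 0.724735526596
D = 1 − m·sn²u·sn²v = 0.9552578320753272
cn(u+v) = (cn u·cn v − sn u·sn v·dn u·dn v)/D = -0.08583833624647643/0.9552578320753272 = -0.08985881441033568

cn(u+v)=-0.08985881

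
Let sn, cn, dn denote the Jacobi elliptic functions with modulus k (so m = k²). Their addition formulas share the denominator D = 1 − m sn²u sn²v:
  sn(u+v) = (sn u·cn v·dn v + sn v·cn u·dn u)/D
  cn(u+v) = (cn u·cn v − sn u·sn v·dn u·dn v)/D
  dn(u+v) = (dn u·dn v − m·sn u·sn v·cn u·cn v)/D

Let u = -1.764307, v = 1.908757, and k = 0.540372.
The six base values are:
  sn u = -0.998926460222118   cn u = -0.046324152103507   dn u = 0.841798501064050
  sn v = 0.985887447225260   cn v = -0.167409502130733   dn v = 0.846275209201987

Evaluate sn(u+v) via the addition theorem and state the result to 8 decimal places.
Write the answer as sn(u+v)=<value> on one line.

sn(u+v)=0.14380367

m = k² = 0.292001898384
D = 1 − m·sn²u·sn²v = 0.7167907830185069
sn(u+v) = (sn u·cn v·dn v + sn v·cn u·dn u)/D = 0.1030771438991896/0.7167907830185069 = 0.1438036681570001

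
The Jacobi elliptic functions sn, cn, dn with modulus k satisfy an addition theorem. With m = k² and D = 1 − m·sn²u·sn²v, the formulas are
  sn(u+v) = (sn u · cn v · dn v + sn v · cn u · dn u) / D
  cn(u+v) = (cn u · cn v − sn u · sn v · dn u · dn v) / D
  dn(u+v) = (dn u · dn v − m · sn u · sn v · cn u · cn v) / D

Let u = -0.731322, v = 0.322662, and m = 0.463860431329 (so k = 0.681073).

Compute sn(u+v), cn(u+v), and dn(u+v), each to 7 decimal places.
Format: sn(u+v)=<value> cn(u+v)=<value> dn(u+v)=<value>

sn(u+v)=-0.3927080 cn(u+v)=0.9196632 dn(u+v)=0.9635682

sn u = -0.6475424677828859, cn u = 0.762029364537647, dn u = 0.8974954617352391
sn v = 0.3146843597057102, cn v = 0.9491963725997941, dn v = 0.9767628385153932
m = k² = 0.463860431329
D = 1 − m·sn²u·sn²v = 0.9807392073355926
sn(u+v) = (sn u·cn v·dn v + sn v·cn u·dn u)/D = -0.3851440919831082/0.9807392073355926 = -0.3927079585504104
cn(u+v) = (cn u·cn v − sn u·sn v·dn u·dn v)/D = 0.9019497886333549/0.9807392073355926 = 0.9196632314554982
dn(u+v) = (dn u·dn v − m·sn u·sn v·cn u·cn v)/D = 0.9450091031530532/0.9807392073355926 = 0.9635681902841342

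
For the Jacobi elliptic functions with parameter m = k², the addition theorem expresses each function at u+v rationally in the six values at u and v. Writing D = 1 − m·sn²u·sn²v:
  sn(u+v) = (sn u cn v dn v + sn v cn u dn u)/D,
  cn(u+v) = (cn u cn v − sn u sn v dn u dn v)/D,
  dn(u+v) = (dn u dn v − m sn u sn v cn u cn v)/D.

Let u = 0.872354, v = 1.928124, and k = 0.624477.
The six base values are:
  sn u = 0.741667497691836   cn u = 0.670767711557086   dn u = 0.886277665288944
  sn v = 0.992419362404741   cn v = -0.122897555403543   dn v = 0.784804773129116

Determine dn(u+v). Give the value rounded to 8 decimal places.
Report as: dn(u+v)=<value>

dn(u+v)=0.91186945

m = k² = 0.389971523529
D = 1 − m·sn²u·sn²v = 0.788728046782635
dn(u+v) = (dn u·dn v − m·sn u·sn v·cn u·cn v)/D = 0.7192170136573794/0.788728046782635 = 0.9118694543590737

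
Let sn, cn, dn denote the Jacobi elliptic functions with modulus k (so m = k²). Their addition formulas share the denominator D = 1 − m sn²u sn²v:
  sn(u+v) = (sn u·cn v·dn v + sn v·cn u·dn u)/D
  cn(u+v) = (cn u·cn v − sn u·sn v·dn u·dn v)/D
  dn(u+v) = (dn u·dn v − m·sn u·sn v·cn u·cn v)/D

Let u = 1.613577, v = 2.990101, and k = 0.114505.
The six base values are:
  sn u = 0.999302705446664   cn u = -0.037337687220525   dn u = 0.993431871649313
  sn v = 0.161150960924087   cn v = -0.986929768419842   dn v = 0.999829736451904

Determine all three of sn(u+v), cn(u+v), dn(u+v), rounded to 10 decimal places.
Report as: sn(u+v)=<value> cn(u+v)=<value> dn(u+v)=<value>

m = k² = 0.013111395025
D = 1 − m·sn²u·sn²v = 0.9996599765828766
sn(u+v) = (sn u·cn v·dn v + sn v·cn u·dn u)/D = -0.9920511503943689/0.9996599765828766 = -0.9923885857524107
cn(u+v) = (cn u·cn v − sn u·sn v·dn u·dn v)/D = -0.1231039551878272/0.9996599765828766 = -0.1231458276529503
dn(u+v) = (dn u·dn v − m·sn u·sn v·cn u·cn v)/D = 0.9931849205147486/0.9996599765828766 = 0.9935227415123074

sn(u+v)=-0.9923885858 cn(u+v)=-0.1231458277 dn(u+v)=0.9935227415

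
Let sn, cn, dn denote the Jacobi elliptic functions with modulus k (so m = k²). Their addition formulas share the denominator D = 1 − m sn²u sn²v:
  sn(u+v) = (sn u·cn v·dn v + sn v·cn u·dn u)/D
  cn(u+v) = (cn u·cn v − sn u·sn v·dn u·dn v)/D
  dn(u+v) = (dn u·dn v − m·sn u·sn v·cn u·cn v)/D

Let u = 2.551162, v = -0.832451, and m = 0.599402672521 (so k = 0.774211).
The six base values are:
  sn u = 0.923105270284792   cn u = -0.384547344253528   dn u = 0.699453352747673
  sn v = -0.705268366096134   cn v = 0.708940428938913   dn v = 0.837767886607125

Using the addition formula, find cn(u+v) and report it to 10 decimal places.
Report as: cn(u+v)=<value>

m = k² = 0.599402672521
D = 1 − m·sn²u·sn²v = 0.7459437139107136
cn(u+v) = (cn u·cn v − sn u·sn v·dn u·dn v)/D = 0.1088731819271869/0.7459437139107136 = 0.1459536153959984

cn(u+v)=0.1459536154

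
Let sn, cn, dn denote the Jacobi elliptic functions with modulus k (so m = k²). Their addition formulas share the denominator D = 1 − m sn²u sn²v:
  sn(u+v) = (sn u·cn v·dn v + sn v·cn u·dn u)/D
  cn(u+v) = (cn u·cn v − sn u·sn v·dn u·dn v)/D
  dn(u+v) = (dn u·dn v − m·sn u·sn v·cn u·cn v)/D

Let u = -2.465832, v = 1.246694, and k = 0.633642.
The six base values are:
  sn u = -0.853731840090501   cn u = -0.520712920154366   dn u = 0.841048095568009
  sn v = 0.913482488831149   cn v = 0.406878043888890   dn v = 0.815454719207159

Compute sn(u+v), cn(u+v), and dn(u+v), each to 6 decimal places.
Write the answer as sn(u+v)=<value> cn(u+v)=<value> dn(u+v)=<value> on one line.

sn(u+v)=-0.904085 cn(u+v)=0.427352 dn(u+v)=0.819649

m = k² = 0.401502184164
D = 1 − m·sn²u·sn²v = 0.7558080613440432
sn(u+v) = (sn u·cn v·dn v + sn v·cn u·dn u)/D = -0.6833149495784219/0.7558080613440432 = -0.9040852890127848
cn(u+v) = (cn u·cn v − sn u·sn v·dn u·dn v)/D = 0.3229961381739413/0.7558080613440432 = 0.4273520681951469
dn(u+v) = (dn u·dn v − m·sn u·sn v·cn u·cn v)/D = 0.6194971336954273/0.7558080613440432 = 0.8196487512898234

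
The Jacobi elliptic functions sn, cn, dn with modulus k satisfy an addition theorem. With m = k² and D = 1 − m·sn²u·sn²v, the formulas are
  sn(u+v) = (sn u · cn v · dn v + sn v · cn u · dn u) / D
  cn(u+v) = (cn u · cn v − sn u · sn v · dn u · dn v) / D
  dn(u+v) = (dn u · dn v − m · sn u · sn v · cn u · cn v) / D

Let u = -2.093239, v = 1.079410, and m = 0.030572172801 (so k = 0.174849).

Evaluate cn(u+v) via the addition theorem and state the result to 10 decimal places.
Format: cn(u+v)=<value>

cn(u+v)=0.5322743403

sn u = -0.8761403856974614, cn u = -0.482056038806593, dn u = 0.988196401693861
sn v = 0.8792764937995356, cn v = 0.4763117124862617, dn v = 0.9881112402432962
m = k² = 0.030572172801
D = 1 − m·sn²u·sn²v = 0.9818563511922073
cn(u+v) = (cn u·cn v − sn u·sn v·dn u·dn v)/D = 0.5226169416341999/0.9818563511922073 = 0.532274340334631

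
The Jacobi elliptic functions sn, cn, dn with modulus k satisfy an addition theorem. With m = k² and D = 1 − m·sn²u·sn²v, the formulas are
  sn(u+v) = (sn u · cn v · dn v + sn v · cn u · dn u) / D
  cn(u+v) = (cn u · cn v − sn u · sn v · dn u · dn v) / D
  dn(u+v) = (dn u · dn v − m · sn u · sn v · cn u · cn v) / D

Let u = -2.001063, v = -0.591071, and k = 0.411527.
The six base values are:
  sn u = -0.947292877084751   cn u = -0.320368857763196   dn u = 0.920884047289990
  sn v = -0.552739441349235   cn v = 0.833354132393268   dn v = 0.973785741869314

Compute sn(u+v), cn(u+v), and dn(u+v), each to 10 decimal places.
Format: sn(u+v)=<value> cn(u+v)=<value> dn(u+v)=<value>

m = k² = 0.169354471729
D = 1 − m·sn²u·sn²v = 0.9535692047124777
sn(u+v) = (sn u·cn v·dn v + sn v·cn u·dn u)/D = -0.6056654898122527/0.9535692047124777 = -0.635156302048234
cn(u+v) = (cn u·cn v − sn u·sn v·dn u·dn v)/D = -0.7365212438392196/0.9535692047124777 = -0.7723836300494804
dn(u+v) = (dn u·dn v − m·sn u·sn v·cn u·cn v)/D = 0.9204182805718072/0.9535692047124777 = 0.9652349048429409

sn(u+v)=-0.6351563020 cn(u+v)=-0.7723836300 dn(u+v)=0.9652349048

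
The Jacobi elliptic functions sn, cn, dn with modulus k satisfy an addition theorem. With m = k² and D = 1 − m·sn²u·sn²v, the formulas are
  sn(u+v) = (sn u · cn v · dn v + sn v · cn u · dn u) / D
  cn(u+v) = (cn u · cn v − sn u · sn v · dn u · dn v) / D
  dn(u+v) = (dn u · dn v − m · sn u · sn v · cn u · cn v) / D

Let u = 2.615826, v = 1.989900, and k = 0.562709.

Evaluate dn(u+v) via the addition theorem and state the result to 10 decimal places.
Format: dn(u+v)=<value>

dn(u+v)=0.8657993451

sn u = 0.7211017598512476, cn u = -0.692829165046791, dn u = 0.9139750225019083
sn v = 0.9757165555116467, cn v = -0.2190369907127278, dn v = 0.8357931269377687
m = k² = 0.316641418681
D = 1 − m·sn²u·sn²v = 0.8432497718842266
dn(u+v) = (dn u·dn v − m·sn u·sn v·cn u·cn v)/D = 0.7300851002200737/0.8432497718842266 = 0.865799345060849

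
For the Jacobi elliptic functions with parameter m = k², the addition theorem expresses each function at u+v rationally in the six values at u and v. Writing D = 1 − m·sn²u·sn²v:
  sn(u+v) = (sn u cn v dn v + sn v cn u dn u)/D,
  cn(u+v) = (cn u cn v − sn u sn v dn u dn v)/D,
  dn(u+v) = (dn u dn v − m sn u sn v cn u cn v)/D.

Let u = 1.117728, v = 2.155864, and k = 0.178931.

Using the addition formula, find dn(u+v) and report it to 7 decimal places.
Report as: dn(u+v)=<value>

dn(u+v)=0.9998195

sn u = 0.8965565229550283, cn u = 0.4429293410317155, dn u = 0.987048560333131
sn v = 0.8451494526655992, cn v = -0.5345300764774963, dn v = 0.9884996065695384
m = k² = 0.032016302761
D = 1 − m·sn²u·sn²v = 0.9816179663590677
dn(u+v) = (dn u·dn v − m·sn u·sn v·cn u·cn v)/D = 0.9814407767385439/0.9816179663590677 = 0.9998194922805039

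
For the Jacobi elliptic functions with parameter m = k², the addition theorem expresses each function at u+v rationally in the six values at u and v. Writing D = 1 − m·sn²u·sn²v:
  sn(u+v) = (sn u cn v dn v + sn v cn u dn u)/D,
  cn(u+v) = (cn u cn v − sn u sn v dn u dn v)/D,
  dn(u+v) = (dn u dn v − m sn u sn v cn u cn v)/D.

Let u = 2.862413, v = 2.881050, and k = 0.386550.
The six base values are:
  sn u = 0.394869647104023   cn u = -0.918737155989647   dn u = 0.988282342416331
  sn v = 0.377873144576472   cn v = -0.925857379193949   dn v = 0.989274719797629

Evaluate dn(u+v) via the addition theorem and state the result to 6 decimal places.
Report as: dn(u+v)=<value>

m = k² = 0.1494209025
D = 1 − m·sn²u·sn²v = 0.9966733208681261
dn(u+v) = (dn u·dn v − m·sn u·sn v·cn u·cn v)/D = 0.9587180142104124/0.9966733208681261 = 0.9619180067701083

dn(u+v)=0.961918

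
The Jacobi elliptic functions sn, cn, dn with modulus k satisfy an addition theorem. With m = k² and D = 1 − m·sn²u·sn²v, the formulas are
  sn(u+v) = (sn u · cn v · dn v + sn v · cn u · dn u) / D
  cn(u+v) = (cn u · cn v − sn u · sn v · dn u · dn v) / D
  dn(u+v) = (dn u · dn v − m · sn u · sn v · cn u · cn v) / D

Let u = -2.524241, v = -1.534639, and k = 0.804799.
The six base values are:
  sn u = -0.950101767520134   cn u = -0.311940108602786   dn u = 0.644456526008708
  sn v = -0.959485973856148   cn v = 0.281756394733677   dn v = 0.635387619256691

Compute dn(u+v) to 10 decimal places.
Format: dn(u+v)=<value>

m = k² = 0.647701430401
D = 1 − m·sn²u·sn²v = 0.4617396752478137
dn(u+v) = (dn u·dn v − m·sn u·sn v·cn u·cn v)/D = 0.4613750678353014/0.4617396752478137 = 0.9992103615260771

dn(u+v)=0.9992103615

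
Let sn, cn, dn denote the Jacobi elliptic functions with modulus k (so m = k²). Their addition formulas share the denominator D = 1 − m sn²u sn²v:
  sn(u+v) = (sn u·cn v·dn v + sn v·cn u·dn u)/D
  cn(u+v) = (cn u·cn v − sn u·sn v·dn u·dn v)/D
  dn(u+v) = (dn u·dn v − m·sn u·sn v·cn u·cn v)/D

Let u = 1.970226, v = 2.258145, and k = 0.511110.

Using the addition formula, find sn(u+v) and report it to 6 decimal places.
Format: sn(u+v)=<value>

sn u = 0.9713296254528828, cn u = -0.2377367424643535, dn u = 0.8680617243133236
sn v = 0.880817970112726, cn v = -0.4734550702300029, dn v = 0.8929303313197202
m = k² = 0.2612334321
D = 1 − m·sn²u·sn²v = 0.8087795399443927
sn(u+v) = (sn u·cn v·dn v + sn v·cn u·dn u)/D = -0.5924161878147275/0.8087795399443927 = -0.7324816696716374

sn(u+v)=-0.732482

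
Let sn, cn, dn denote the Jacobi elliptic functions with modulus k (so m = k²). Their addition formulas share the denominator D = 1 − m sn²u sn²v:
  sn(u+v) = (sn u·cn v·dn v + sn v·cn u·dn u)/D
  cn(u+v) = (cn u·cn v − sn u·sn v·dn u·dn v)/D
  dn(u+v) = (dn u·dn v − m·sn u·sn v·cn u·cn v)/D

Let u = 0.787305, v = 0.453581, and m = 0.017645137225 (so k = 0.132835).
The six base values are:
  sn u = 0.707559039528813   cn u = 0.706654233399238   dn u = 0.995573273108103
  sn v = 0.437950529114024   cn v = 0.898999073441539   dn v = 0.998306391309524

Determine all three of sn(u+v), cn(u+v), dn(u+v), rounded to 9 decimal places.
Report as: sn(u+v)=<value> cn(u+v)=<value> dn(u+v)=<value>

m = k² = 0.017645137225
D = 1 − m·sn²u·sn²v = 0.9983056601770748
sn(u+v) = (sn u·cn v·dn v + sn v·cn u·dn u)/D = 0.9431272388258452/0.9983056601770748 = 0.9447279289777418
cn(u+v) = (cn u·cn v − sn u·sn v·dn u·dn v)/D = 0.3272998663707677/0.9983056601770748 = 0.3278553647714596
dn(u+v) = (dn u·dn v − m·sn u·sn v·cn u·cn v)/D = 0.9904135681003882/0.9983056601770748 = 0.99209451334245

sn(u+v)=0.944727929 cn(u+v)=0.327855365 dn(u+v)=0.992094513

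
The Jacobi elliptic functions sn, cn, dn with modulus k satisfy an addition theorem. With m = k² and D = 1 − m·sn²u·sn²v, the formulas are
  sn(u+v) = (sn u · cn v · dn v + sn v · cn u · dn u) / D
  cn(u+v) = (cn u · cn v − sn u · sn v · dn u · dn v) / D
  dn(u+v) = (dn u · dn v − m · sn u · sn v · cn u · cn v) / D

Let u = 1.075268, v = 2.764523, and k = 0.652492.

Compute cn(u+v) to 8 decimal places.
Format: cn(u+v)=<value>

sn u = 0.8445187709337815, cn u = 0.5355259522567465, dn u = 0.8344776801696432
sn v = 0.7119989701883538, cn v = -0.7021805084525799, dn v = 0.8855344941887735
m = k² = 0.425745810064
D = 1 − m·sn²u·sn²v = 0.8460684198570014
cn(u+v) = (cn u·cn v − sn u·sn v·dn u·dn v)/D = -0.8203692042036346/0.8460684198570014 = -0.9696251330859148

cn(u+v)=-0.96962513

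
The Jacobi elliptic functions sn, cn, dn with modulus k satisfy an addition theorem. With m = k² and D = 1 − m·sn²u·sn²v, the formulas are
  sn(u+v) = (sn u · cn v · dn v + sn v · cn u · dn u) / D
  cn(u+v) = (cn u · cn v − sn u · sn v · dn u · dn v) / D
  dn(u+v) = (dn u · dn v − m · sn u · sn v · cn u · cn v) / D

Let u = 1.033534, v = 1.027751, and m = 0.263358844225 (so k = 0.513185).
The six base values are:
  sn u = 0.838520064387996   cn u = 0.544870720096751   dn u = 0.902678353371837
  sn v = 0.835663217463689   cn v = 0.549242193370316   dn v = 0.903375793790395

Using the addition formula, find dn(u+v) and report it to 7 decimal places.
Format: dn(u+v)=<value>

m = k² = 0.263358844225
D = 1 − m·sn²u·sn²v = 0.8706884257155208
dn(u+v) = (dn u·dn v − m·sn u·sn v·cn u·cn v)/D = 0.7602309565769393/0.8706884257155208 = 0.8731377771011381

dn(u+v)=0.8731378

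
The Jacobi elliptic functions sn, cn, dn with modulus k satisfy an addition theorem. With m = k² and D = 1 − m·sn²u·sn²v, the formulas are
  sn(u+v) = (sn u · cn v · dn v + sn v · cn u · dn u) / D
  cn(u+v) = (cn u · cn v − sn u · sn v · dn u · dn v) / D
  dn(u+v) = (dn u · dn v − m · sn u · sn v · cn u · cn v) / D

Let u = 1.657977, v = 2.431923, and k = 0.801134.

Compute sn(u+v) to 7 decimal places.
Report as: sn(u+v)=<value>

sn u = 0.9789186380556624, cn u = 0.2042505815591402, dn u = 0.6204512659496944
sn v = 0.9650404578025505, cn v = -0.2621009629975513, dn v = 0.634251583791595
m = k² = 0.641815685956
D = 1 − m·sn²u·sn²v = 0.4272111394652251
sn(u+v) = (sn u·cn v·dn v + sn v·cn u·dn u)/D = -0.04043623308249065/0.4272111394652251 = -0.09465163556621669

sn(u+v)=-0.0946516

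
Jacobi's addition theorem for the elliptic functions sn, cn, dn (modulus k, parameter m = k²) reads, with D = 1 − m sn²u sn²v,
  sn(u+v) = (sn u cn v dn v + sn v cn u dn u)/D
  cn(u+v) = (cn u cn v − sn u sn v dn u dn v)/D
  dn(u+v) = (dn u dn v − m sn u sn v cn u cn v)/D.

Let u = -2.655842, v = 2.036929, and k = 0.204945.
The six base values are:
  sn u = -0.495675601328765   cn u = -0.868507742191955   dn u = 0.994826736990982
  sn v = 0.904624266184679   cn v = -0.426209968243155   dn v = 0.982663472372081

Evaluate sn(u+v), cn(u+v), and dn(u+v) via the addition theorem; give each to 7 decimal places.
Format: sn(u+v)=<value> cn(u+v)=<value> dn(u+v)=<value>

m = k² = 0.042002453025
D = 1 − m·sn²u·sn²v = 0.991554872596879
sn(u+v) = (sn u·cn v·dn v + sn v·cn u·dn u)/D = -0.5740093501202405/0.991554872596879 = -0.5788982193359726
cn(u+v) = (cn u·cn v − sn u·sn v·dn u·dn v)/D = 0.808513655633071/0.991554872596879 = 0.8153998109207778
dn(u+v) = (dn u·dn v − m·sn u·sn v·cn u·cn v)/D = 0.9845515803158044/0.991554872596879 = 0.9929370602932614

sn(u+v)=-0.5788982 cn(u+v)=0.8153998 dn(u+v)=0.9929371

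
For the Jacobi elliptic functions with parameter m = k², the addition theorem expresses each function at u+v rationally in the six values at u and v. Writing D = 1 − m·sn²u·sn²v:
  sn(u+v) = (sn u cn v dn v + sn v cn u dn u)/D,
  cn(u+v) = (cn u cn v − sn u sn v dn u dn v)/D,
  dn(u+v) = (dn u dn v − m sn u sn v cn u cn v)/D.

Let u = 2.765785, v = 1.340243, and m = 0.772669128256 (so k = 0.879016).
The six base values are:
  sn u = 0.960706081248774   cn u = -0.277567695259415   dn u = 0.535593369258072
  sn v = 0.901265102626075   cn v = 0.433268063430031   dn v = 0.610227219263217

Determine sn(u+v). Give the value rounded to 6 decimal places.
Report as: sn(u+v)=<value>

m = k² = 0.772669128256
D = 1 − m·sn²u·sn²v = 0.4207317160267975
sn(u+v) = (sn u·cn v·dn v + sn v·cn u·dn u)/D = 0.1200178192595194/0.4207317160267975 = 0.2852597384217051

sn(u+v)=0.285260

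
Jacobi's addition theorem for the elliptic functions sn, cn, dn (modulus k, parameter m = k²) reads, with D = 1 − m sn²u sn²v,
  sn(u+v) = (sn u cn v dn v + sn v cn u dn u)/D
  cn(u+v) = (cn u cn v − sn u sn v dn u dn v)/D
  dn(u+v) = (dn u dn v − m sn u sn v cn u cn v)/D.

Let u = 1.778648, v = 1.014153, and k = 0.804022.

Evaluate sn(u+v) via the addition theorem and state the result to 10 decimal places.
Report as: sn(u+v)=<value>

sn(u+v)=0.8774984232

sn u = 0.9910036354837601, cn u = 0.133834952303091, dn u = 0.6042579976290373
sn v = 0.7977675912011413, cn v = 0.6029650656788739, dn v = 0.7671876741377499
m = k² = 0.646451376484
D = 1 − m·sn²u·sn²v = 0.5959462528614837
sn(u+v) = (sn u·cn v·dn v + sn v·cn u·dn u)/D = 0.5229418972141455/0.5959462528614837 = 0.8774984232272592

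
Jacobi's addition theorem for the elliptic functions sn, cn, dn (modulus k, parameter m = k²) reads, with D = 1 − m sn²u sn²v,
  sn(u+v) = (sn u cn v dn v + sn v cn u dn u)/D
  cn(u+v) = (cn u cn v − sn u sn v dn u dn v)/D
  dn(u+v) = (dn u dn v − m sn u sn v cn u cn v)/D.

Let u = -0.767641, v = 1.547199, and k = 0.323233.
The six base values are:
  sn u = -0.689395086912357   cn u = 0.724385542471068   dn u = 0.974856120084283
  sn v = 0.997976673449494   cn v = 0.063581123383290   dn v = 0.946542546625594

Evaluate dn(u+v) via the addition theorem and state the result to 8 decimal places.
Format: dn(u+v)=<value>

dn(u+v)=0.97423404

m = k² = 0.104479572289
D = 1 − m·sn²u·sn²v = 0.9505451903491114
dn(u+v) = (dn u·dn v − m·sn u·sn v·cn u·cn v)/D = 0.9260534800326711/0.9505451903491114 = 0.9742340389861474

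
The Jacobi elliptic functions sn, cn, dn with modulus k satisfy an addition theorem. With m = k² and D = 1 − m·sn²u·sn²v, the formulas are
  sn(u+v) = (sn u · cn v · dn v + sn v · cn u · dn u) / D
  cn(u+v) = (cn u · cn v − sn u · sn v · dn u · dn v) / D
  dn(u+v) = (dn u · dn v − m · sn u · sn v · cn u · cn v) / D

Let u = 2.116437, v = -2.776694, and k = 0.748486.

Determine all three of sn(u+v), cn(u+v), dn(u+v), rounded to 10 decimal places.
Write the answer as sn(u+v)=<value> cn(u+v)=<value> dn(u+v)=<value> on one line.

sn u = 0.9904564761843942, cn u = -0.1378258639892836, dn u = 0.6711265483815963
sn v = -0.8173347382080315, cn v = -0.5761631068702756, dn v = 0.7910406354111532
m = k² = 0.560231292196
D = 1 − m·sn²u·sn²v = 0.6328546177196784
sn(u+v) = (sn u·cn v·dn v + sn v·cn u·dn u)/D = -0.3758164772372278/0.6328546177196784 = -0.593843304156303
cn(u+v) = (cn u·cn v − sn u·sn v·dn u·dn v)/D = 0.5091826220582557/0.6328546177196784 = 0.8045807169630183
dn(u+v) = (dn u·dn v − m·sn u·sn v·cn u·cn v)/D = 0.5669029953713249/0.6328546177196784 = 0.8957870883742741

sn(u+v)=-0.5938433042 cn(u+v)=0.8045807170 dn(u+v)=0.8957870884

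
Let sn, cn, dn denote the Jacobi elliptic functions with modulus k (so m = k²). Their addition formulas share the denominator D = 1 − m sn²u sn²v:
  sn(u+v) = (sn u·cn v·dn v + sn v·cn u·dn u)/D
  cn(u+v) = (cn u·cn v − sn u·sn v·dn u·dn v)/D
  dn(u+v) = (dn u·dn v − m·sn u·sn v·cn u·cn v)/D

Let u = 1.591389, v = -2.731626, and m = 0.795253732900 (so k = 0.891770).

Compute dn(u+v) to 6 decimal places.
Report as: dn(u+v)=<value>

dn(u+v)=0.666456

sn u = 0.9513244848391621, cn u = 0.3081910520205004, dn u = 0.5294155627690696
sn v = -0.9744965909822179, cn v = -0.2244023042752365, dn v = 0.4947649720163436
m = k² = 0.7952537329
D = 1 − m·sn²u·sn²v = 0.3165232999060313
dn(u+v) = (dn u·dn v − m·sn u·sn v·cn u·cn v)/D = 0.210948971656882/0.3165232999060313 = 0.6664563768907632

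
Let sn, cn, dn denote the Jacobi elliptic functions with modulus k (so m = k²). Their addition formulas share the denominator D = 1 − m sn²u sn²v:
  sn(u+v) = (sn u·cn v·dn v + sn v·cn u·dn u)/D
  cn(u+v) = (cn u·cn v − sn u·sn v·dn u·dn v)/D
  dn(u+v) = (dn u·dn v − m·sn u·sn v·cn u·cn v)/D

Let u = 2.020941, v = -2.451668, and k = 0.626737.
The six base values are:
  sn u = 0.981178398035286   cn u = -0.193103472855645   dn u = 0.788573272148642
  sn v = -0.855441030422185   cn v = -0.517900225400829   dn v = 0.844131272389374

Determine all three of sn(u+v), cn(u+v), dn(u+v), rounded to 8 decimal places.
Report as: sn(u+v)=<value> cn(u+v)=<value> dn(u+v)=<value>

m = k² = 0.392799267169
D = 1 − m·sn²u·sn²v = 0.7232760304730216
sn(u+v) = (sn u·cn v·dn v + sn v·cn u·dn u)/D = -0.2986840863137284/0.7232760304730216 = -0.4129600231856009
cn(u+v) = (cn u·cn v − sn u·sn v·dn u·dn v)/D = 0.6587230319639238/0.7232760304730216 = 0.9107491527586221
dn(u+v) = (dn u·dn v − m·sn u·sn v·cn u·cn v)/D = 0.698631330522788/0.7232760304730216 = 0.9659262869058221

sn(u+v)=-0.41296002 cn(u+v)=0.91074915 dn(u+v)=0.96592629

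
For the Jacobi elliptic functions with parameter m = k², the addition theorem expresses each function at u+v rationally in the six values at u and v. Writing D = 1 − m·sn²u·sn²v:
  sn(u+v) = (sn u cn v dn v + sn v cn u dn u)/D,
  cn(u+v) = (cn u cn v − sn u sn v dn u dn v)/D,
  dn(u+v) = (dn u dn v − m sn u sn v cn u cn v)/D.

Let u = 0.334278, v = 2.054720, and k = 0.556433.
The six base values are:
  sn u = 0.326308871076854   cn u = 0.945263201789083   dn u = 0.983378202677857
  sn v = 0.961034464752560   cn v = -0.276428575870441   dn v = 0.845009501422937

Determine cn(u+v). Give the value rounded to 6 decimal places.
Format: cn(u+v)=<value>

cn(u+v)=-0.538273

m = k² = 0.309617683489
D = 1 − m·sn²u·sn²v = 0.9695518126063532
cn(u+v) = (cn u·cn v − sn u·sn v·dn u·dn v)/D = -0.5218831209268632/0.9695518126063532 = -0.5382725442221956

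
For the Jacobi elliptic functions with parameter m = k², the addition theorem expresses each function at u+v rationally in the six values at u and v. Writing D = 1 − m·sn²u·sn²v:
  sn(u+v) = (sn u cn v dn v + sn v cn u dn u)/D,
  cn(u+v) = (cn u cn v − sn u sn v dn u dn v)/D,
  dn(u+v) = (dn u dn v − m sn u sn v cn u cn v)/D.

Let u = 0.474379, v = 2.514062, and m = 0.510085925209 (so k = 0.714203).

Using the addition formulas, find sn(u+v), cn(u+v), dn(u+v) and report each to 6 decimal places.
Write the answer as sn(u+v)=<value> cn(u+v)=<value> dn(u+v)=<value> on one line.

sn u = 0.4490876323790923, cn u = 0.8934877158887755, dn u = 0.947167367911292
sn v = 0.8907437939791633, cn v = -0.4545057683766025, dn v = 0.7715473585672698
m = k² = 0.510085925209
D = 1 − m·sn²u·sn²v = 0.9183772654356898
sn(u+v) = (sn u·cn v·dn v + sn v·cn u·dn u)/D = 0.5963380191559524/0.9183772654356898 = 0.649338830129949
cn(u+v) = (cn u·cn v − sn u·sn v·dn u·dn v)/D = -0.6984252061447169/0.9183772654356898 = -0.7604992331919009
dn(u+v) = (dn u·dn v − m·sn u·sn v·cn u·cn v)/D = 0.8136464454251992/0.9183772654356898 = 0.8859610054035855

sn(u+v)=0.649339 cn(u+v)=-0.760499 dn(u+v)=0.885961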